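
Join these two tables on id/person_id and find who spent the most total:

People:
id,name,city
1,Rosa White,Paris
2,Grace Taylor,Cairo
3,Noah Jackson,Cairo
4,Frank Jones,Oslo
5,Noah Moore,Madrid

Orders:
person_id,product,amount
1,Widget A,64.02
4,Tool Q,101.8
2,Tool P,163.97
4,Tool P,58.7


Join on: people.id = orders.person_id

Joined rows:
  Rosa White (Paris) bought Widget A for $64.02
  Frank Jones (Oslo) bought Tool Q for $101.8
  Grace Taylor (Cairo) bought Tool P for $163.97
  Frank Jones (Oslo) bought Tool P for $58.7

Total per person:
  Grace Taylor: $163.97
  Frank Jones: $160.50
  Rosa White: $64.02

Top spender: Grace Taylor ($163.97)

Grace Taylor ($163.97)


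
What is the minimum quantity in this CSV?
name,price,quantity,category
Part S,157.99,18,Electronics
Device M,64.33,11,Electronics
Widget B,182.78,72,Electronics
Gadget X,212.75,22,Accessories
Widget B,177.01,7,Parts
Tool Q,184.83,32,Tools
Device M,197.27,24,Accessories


Computing minimum quantity:
Values: [18, 11, 72, 22, 7, 32, 24]
Min = 7

7


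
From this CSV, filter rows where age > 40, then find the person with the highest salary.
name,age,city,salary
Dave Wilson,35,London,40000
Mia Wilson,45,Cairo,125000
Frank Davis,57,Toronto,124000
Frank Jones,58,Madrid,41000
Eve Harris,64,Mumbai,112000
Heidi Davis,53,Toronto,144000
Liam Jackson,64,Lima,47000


Filter: age > 40
Sort by: salary (descending)

Filtered records (6):
  Heidi Davis, age 53, salary $144000
  Mia Wilson, age 45, salary $125000
  Frank Davis, age 57, salary $124000
  Eve Harris, age 64, salary $112000
  Liam Jackson, age 64, salary $47000
  Frank Jones, age 58, salary $41000

Highest salary: Heidi Davis ($144000)

Heidi Davis


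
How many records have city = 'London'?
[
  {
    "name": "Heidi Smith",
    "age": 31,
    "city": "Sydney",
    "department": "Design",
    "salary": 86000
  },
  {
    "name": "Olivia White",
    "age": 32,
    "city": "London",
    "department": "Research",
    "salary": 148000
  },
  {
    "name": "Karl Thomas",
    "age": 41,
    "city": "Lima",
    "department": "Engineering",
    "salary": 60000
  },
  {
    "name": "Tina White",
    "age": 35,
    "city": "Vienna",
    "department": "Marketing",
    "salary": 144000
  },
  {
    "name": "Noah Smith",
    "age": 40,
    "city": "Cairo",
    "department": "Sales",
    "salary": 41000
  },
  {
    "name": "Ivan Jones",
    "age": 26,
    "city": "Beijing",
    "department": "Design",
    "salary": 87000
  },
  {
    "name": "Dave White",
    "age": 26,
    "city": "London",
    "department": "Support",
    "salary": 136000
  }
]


Data: 7 records
Condition: city = 'London'

Checking each record:
  Heidi Smith: Sydney
  Olivia White: London MATCH
  Karl Thomas: Lima
  Tina White: Vienna
  Noah Smith: Cairo
  Ivan Jones: Beijing
  Dave White: London MATCH

Count: 2

2


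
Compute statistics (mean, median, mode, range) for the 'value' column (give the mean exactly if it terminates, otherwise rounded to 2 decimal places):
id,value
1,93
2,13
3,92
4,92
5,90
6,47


Data: [93, 13, 92, 92, 90, 47]
Count: 6
Sum: 427
Mean: 427/6 ≈ 71.17 (rounded to 2 decimal places)
Sorted: [13, 47, 90, 92, 92, 93]
Median: 91.0
Mode: 92 (2 times)
Range: 93 - 13 = 80
Min: 13, Max: 93

mean≈71.17, median=91.0, mode=92, range=80


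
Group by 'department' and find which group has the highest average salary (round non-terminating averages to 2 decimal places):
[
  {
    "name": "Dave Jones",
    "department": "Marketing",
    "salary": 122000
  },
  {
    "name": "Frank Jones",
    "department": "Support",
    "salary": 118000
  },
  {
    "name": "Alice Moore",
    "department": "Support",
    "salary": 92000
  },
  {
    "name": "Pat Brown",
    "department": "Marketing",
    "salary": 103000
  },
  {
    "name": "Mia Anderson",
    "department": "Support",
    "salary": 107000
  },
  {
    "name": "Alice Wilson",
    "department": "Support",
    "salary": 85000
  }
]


Group by: department

Groups:
  Marketing: 2 people, avg salary = 225000/2 = $112500
  Support: 4 people, avg salary = 402000/4 = $100500

Highest average salary: Marketing ($112500)

Marketing ($112500)


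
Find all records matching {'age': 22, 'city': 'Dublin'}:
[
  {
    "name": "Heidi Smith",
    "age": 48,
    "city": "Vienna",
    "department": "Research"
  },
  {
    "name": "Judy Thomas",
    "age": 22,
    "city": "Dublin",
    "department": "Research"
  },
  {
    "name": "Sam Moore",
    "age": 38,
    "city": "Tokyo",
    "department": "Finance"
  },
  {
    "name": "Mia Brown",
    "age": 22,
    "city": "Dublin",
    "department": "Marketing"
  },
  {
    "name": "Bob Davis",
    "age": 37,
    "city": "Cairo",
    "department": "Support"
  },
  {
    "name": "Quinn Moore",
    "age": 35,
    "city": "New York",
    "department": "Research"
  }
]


Search criteria: {'age': 22, 'city': 'Dublin'}

Checking 6 records:
  Heidi Smith: {age: 48, city: Vienna}
  Judy Thomas: {age: 22, city: Dublin} <-- MATCH
  Sam Moore: {age: 38, city: Tokyo}
  Mia Brown: {age: 22, city: Dublin} <-- MATCH
  Bob Davis: {age: 37, city: Cairo}
  Quinn Moore: {age: 35, city: New York}

Matches: ["Judy Thomas", "Mia Brown"]

["Judy Thomas", "Mia Brown"]


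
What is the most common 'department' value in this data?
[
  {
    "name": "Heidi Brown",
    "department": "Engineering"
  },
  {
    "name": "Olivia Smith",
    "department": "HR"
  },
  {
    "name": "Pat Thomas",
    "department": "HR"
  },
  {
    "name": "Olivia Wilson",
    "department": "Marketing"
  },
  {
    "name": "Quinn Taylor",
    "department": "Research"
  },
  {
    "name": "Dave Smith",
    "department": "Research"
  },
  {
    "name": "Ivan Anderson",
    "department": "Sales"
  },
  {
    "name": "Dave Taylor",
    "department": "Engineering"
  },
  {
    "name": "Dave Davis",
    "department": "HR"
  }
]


Counting 'department' values across 9 records:

  HR: 3 ###
  Engineering: 2 ##
  Research: 2 ##
  Marketing: 1 #
  Sales: 1 #

Most common: HR (3 times)

HR (3 times)


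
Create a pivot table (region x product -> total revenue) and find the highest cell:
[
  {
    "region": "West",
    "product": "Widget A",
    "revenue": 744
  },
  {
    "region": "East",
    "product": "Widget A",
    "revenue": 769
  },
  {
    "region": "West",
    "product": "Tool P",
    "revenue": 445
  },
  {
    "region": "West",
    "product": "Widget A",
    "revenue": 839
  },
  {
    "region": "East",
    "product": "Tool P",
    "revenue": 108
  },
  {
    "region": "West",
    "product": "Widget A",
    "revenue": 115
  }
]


Pivot: region (rows) x product (columns) -> total revenue

     Tool P        Widget A    
East           108           769  
West           445          1698  

Highest: West / Widget A = $1698

West / Widget A = $1698


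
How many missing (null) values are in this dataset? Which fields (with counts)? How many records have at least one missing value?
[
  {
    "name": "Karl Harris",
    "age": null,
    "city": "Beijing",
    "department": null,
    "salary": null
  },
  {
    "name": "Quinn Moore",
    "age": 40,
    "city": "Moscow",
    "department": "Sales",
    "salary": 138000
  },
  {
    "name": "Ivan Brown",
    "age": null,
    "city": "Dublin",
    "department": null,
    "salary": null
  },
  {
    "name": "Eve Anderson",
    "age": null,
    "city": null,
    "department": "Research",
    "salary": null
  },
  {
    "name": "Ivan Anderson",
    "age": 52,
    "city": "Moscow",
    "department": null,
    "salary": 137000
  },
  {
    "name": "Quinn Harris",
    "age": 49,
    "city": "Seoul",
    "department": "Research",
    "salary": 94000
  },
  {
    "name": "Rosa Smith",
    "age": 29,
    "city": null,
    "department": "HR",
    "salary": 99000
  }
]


Checking for missing (null) values in 7 records:

  Karl Harris: age, department, salary
  Quinn Moore: complete
  Ivan Brown: age, department, salary
  Eve Anderson: age, city, salary
  Ivan Anderson: department
  Quinn Harris: complete
  Rosa Smith: city

Per field:
  name: 0 missing
  age: 3 missing
  city: 2 missing
  department: 3 missing
  salary: 3 missing

Total missing values: 11
Records with any missing: 5

11 missing values (age: 3, city: 2, department: 3, salary: 3); 5 incomplete records


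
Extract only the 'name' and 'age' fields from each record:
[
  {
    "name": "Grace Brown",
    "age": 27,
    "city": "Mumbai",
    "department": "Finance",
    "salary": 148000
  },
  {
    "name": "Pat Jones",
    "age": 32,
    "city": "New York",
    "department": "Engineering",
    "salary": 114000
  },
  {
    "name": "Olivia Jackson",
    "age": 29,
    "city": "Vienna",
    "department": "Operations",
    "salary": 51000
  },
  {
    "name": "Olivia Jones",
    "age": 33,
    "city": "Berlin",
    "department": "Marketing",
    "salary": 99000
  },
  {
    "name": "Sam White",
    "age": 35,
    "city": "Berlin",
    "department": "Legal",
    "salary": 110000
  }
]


Original: 5 records with fields: name, age, city, department, salary
Keep: ['name', 'age']
Drop: ['city', 'department', 'salary']
Result: 5 records, 2 fields each

[
  {
    "name": "Grace Brown",
    "age": 27
  },
  {
    "name": "Pat Jones",
    "age": 32
  },
  {
    "name": "Olivia Jackson",
    "age": 29
  },
  {
    "name": "Olivia Jones",
    "age": 33
  },
  {
    "name": "Sam White",
    "age": 35
  }
]


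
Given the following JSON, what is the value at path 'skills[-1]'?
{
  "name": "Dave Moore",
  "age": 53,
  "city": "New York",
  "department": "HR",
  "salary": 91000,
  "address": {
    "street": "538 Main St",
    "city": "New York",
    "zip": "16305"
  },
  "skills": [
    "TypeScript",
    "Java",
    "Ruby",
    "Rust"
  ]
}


Query: skills[-1]
Path: skills -> last element
Value: Rust

Rust


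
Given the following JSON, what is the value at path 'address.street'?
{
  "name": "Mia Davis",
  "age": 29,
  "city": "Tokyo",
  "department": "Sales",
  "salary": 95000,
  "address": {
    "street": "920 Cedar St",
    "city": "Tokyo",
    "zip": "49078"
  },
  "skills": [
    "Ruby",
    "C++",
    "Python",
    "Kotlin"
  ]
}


Query: address.street
Path: address -> street
Value: 920 Cedar St

920 Cedar St


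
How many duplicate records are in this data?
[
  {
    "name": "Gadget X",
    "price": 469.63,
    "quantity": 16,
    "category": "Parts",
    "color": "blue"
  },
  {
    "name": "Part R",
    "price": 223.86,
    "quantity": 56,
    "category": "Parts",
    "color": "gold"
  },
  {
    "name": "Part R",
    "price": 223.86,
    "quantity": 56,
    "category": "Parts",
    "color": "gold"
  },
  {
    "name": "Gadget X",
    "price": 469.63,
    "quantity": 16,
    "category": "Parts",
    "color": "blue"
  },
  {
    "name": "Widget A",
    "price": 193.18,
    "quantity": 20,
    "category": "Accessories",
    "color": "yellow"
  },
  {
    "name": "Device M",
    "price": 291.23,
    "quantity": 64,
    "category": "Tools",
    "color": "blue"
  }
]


Checking 6 records for duplicates:

  Row 1: Gadget X ($469.63, qty 16)
  Row 2: Part R ($223.86, qty 56)
  Row 3: Part R ($223.86, qty 56) <-- DUPLICATE
  Row 4: Gadget X ($469.63, qty 16) <-- DUPLICATE
  Row 5: Widget A ($193.18, qty 20)
  Row 6: Device M ($291.23, qty 64)

Duplicates found: 2
Unique records: 4

2 duplicates, 4 unique


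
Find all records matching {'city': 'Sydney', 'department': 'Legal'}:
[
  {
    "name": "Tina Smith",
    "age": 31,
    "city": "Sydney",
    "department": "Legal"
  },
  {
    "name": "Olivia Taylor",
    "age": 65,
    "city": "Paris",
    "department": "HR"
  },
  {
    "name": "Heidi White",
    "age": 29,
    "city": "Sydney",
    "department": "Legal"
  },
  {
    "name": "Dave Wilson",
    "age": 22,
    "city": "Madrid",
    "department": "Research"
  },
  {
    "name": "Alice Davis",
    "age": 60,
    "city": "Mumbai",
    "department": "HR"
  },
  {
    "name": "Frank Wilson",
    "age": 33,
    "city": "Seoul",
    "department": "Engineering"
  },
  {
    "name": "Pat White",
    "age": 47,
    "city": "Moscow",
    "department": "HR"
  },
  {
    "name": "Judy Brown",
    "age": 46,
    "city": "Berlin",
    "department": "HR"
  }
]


Search criteria: {'city': 'Sydney', 'department': 'Legal'}

Checking 8 records:
  Tina Smith: {city: Sydney, department: Legal} <-- MATCH
  Olivia Taylor: {city: Paris, department: HR}
  Heidi White: {city: Sydney, department: Legal} <-- MATCH
  Dave Wilson: {city: Madrid, department: Research}
  Alice Davis: {city: Mumbai, department: HR}
  Frank Wilson: {city: Seoul, department: Engineering}
  Pat White: {city: Moscow, department: HR}
  Judy Brown: {city: Berlin, department: HR}

Matches: ["Tina Smith", "Heidi White"]

["Tina Smith", "Heidi White"]


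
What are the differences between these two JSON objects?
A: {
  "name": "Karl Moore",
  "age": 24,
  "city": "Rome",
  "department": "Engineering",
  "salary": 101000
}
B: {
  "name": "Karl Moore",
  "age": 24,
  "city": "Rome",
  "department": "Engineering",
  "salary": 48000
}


Comparing each field (in key order):
  name: same
  age: same
  city: same
  department: same
  salary: DIFFERENT
Differences:
  salary: 101000 -> 48000

1 field(s) changed

1 change: salary


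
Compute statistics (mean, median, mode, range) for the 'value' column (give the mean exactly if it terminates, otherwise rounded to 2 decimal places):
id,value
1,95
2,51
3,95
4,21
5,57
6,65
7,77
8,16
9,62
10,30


Data: [95, 51, 95, 21, 57, 65, 77, 16, 62, 30]
Count: 10
Sum: 569
Mean: 569/10 = 56.9
Sorted: [16, 21, 30, 51, 57, 62, 65, 77, 95, 95]
Median: 59.5
Mode: 95 (2 times)
Range: 95 - 16 = 79
Min: 16, Max: 95

mean=56.9, median=59.5, mode=95, range=79


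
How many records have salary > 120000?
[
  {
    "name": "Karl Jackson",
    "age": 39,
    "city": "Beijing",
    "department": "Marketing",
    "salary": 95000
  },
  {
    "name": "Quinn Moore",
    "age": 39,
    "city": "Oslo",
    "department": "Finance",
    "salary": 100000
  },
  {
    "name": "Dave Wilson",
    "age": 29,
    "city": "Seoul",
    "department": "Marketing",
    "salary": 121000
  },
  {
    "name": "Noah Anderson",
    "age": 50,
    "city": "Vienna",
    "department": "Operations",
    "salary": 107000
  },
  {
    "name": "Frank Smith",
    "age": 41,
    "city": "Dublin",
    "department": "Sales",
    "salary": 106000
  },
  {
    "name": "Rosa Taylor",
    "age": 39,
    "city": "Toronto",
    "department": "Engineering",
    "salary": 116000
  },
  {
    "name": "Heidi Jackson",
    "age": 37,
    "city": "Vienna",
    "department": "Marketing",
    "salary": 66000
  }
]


Data: 7 records
Condition: salary > 120000

Checking each record:
  Karl Jackson: 95000
  Quinn Moore: 100000
  Dave Wilson: 121000 MATCH
  Noah Anderson: 107000
  Frank Smith: 106000
  Rosa Taylor: 116000
  Heidi Jackson: 66000

Count: 1

1


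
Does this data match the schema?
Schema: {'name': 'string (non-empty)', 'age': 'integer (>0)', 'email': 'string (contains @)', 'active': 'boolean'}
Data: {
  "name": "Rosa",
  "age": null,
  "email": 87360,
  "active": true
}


Validating each field against schema:
  name: OK (non-empty string)
  age: FAIL (null is not an integer)
  email: FAIL (87360 is not a string)
  active: OK (boolean)

Result: INVALID (2 errors: age, email)

INVALID (2 errors: age, email)


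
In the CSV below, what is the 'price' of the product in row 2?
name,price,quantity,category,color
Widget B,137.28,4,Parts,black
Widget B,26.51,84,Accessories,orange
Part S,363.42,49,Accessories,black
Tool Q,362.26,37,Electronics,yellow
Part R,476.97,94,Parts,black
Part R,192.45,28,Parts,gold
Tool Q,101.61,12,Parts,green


Query: Row 2 ('Widget B'), column 'price'
Value: 26.51

26.51


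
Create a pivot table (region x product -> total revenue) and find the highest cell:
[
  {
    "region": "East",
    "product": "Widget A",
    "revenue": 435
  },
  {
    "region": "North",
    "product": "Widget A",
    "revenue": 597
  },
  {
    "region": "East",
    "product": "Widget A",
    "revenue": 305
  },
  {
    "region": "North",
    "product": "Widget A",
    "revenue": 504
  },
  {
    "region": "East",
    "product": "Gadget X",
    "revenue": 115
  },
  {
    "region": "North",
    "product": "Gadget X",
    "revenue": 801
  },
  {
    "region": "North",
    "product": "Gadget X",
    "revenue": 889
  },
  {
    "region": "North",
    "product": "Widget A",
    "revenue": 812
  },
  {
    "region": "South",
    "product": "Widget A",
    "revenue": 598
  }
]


Pivot: region (rows) x product (columns) -> total revenue

     Gadget X      Widget A    
East           115           740  
North         1690          1913  
South            0           598  

Highest: North / Widget A = $1913

North / Widget A = $1913


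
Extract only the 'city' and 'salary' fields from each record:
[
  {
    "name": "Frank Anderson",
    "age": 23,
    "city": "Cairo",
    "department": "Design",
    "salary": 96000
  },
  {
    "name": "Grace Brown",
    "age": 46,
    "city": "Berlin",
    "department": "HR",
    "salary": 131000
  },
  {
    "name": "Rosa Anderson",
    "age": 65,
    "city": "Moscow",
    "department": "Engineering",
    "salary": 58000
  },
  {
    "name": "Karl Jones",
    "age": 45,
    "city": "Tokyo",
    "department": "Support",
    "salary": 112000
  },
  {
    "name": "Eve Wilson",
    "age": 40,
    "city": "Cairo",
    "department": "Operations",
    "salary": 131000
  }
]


Original: 5 records with fields: name, age, city, department, salary
Keep: ['city', 'salary']
Drop: ['name', 'age', 'department']
Result: 5 records, 2 fields each

[
  {
    "city": "Cairo",
    "salary": 96000
  },
  {
    "city": "Berlin",
    "salary": 131000
  },
  {
    "city": "Moscow",
    "salary": 58000
  },
  {
    "city": "Tokyo",
    "salary": 112000
  },
  {
    "city": "Cairo",
    "salary": 131000
  }
]


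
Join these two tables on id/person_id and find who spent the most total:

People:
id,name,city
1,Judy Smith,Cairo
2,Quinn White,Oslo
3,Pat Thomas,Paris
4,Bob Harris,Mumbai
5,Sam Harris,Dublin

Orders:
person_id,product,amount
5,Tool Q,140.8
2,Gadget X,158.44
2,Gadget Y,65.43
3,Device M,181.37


Join on: people.id = orders.person_id

Joined rows:
  Sam Harris (Dublin) bought Tool Q for $140.8
  Quinn White (Oslo) bought Gadget X for $158.44
  Quinn White (Oslo) bought Gadget Y for $65.43
  Pat Thomas (Paris) bought Device M for $181.37

Total per person:
  Quinn White: $223.87
  Pat Thomas: $181.37
  Sam Harris: $140.80

Top spender: Quinn White ($223.87)

Quinn White ($223.87)


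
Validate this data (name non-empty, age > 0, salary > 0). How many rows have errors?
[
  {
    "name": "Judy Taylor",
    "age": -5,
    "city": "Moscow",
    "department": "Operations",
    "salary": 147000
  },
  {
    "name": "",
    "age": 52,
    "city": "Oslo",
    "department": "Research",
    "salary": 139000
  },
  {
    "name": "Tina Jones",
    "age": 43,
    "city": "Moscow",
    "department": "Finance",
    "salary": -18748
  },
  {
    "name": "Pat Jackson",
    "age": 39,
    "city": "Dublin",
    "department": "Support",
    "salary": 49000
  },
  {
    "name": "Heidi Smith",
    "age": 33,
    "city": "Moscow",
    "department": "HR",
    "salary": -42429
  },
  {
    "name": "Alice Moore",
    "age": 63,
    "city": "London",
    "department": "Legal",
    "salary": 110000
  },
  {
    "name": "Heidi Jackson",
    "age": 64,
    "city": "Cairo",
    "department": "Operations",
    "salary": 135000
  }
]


Validating 7 records:
Rules: name non-empty, age > 0, salary > 0

  Row 1 (Judy Taylor): negative age: -5
  Row 2 (???): empty name
  Row 3 (Tina Jones): negative salary: -18748
  Row 4 (Pat Jackson): OK
  Row 5 (Heidi Smith): negative salary: -42429
  Row 6 (Alice Moore): OK
  Row 7 (Heidi Jackson): OK

Total errors: 4

4 errors


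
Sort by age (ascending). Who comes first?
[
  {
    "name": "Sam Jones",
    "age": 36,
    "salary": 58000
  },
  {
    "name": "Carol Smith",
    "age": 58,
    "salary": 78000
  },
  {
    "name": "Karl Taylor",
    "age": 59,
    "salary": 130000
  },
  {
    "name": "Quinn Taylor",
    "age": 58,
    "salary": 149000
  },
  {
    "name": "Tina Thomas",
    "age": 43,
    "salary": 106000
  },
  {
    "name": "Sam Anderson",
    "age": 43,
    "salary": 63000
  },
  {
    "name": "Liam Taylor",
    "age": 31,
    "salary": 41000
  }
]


Sort by: age (ascending)

Sorted order:
  1. Liam Taylor (age = 31)
  2. Sam Jones (age = 36)
  3. Tina Thomas (age = 43)
  4. Sam Anderson (age = 43)
  5. Carol Smith (age = 58)
  6. Quinn Taylor (age = 58)
  7. Karl Taylor (age = 59)

First: Liam Taylor

Liam Taylor


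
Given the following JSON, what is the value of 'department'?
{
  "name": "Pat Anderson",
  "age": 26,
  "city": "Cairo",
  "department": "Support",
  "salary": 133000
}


Looking up field 'department'
Value: Support

Support


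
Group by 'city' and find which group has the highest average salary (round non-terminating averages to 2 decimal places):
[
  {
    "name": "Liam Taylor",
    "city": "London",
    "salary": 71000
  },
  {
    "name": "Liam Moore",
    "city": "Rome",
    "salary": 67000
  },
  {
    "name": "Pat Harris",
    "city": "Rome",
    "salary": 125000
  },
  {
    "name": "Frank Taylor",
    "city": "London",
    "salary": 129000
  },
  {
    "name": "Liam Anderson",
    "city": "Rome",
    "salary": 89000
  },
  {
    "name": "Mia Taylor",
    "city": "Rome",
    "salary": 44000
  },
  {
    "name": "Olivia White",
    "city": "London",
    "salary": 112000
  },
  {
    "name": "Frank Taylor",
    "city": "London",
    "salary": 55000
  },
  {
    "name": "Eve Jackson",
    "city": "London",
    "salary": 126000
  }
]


Group by: city

Groups:
  London: 5 people, avg salary = 493000/5 = $98600
  Rome: 4 people, avg salary = 325000/4 = $81250

Highest average salary: London ($98600)

London ($98600)


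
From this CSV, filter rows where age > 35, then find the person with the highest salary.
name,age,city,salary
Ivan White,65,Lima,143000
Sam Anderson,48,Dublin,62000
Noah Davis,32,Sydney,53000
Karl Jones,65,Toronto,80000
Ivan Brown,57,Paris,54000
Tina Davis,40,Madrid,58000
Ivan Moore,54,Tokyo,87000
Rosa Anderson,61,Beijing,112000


Filter: age > 35
Sort by: salary (descending)

Filtered records (7):
  Ivan White, age 65, salary $143000
  Rosa Anderson, age 61, salary $112000
  Ivan Moore, age 54, salary $87000
  Karl Jones, age 65, salary $80000
  Sam Anderson, age 48, salary $62000
  Tina Davis, age 40, salary $58000
  Ivan Brown, age 57, salary $54000

Highest salary: Ivan White ($143000)

Ivan White


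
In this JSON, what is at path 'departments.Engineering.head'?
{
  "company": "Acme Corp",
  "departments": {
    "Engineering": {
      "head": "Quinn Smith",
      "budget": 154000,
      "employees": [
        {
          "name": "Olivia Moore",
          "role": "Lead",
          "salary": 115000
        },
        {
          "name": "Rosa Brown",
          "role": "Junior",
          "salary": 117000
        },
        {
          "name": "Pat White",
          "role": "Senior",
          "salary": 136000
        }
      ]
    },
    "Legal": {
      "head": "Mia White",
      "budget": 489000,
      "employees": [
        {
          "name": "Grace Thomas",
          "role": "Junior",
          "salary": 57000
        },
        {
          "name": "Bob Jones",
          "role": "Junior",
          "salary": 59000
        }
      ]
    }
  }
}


Path: departments.Engineering.head

Navigate:
  -> departments
  -> Engineering
  -> head = 'Quinn Smith'

Quinn Smith


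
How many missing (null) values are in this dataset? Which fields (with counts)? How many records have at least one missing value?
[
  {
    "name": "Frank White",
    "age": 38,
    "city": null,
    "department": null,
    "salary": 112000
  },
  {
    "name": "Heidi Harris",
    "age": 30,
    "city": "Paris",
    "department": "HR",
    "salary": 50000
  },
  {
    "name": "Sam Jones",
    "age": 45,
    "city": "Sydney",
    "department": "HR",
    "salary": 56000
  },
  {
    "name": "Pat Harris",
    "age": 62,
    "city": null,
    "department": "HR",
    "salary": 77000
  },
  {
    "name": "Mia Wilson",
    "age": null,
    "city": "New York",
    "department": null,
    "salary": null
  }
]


Checking for missing (null) values in 5 records:

  Frank White: city, department
  Heidi Harris: complete
  Sam Jones: complete
  Pat Harris: city
  Mia Wilson: age, department, salary

Per field:
  name: 0 missing
  age: 1 missing
  city: 2 missing
  department: 2 missing
  salary: 1 missing

Total missing values: 6
Records with any missing: 3

6 missing values (age: 1, city: 2, department: 2, salary: 1); 3 incomplete records


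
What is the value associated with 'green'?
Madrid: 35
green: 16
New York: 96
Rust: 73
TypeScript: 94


Looking up key 'green'
Value: 16

16


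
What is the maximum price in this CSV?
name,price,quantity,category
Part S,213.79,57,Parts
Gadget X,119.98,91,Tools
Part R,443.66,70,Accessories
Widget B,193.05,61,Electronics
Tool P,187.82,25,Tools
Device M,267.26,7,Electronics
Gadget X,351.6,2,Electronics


Computing maximum price:
Values: [213.79, 119.98, 443.66, 193.05, 187.82, 267.26, 351.6]
Max = 443.66

443.66


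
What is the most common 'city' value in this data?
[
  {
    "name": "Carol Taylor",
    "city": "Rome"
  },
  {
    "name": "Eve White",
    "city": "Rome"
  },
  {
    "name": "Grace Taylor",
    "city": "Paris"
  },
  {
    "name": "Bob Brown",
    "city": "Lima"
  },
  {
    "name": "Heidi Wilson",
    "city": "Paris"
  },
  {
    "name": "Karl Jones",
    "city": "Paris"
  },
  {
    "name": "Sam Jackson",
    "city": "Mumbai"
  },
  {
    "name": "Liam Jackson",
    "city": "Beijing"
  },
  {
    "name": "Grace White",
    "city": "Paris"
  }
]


Counting 'city' values across 9 records:

  Paris: 4 ####
  Rome: 2 ##
  Lima: 1 #
  Mumbai: 1 #
  Beijing: 1 #

Most common: Paris (4 times)

Paris (4 times)


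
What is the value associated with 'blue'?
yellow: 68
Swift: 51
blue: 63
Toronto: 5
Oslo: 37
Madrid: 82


Looking up key 'blue'
Value: 63

63


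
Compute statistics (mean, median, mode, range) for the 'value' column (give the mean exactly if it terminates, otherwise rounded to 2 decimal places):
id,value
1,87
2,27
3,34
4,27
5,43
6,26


Data: [87, 27, 34, 27, 43, 26]
Count: 6
Sum: 244
Mean: 244/6 ≈ 40.67 (rounded to 2 decimal places)
Sorted: [26, 27, 27, 34, 43, 87]
Median: 30.5
Mode: 27 (2 times)
Range: 87 - 26 = 61
Min: 26, Max: 87

mean≈40.67, median=30.5, mode=27, range=61


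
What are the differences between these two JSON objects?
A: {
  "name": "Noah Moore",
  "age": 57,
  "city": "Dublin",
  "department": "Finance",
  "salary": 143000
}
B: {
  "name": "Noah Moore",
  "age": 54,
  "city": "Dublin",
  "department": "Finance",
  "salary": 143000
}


Comparing each field (in key order):
  name: same
  age: DIFFERENT
  city: same
  department: same
  salary: same
Differences:
  age: 57 -> 54

1 field(s) changed

1 change: age


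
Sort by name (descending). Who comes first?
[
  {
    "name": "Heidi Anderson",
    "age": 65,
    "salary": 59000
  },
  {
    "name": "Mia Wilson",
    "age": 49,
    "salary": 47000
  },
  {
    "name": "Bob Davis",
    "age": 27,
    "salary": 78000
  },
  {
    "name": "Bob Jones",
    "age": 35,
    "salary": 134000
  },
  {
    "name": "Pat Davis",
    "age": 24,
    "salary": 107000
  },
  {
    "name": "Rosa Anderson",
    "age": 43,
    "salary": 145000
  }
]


Sort by: name (descending)

Sorted order:
  1. Rosa Anderson (name = Rosa Anderson)
  2. Pat Davis (name = Pat Davis)
  3. Mia Wilson (name = Mia Wilson)
  4. Heidi Anderson (name = Heidi Anderson)
  5. Bob Jones (name = Bob Jones)
  6. Bob Davis (name = Bob Davis)

First: Rosa Anderson

Rosa Anderson


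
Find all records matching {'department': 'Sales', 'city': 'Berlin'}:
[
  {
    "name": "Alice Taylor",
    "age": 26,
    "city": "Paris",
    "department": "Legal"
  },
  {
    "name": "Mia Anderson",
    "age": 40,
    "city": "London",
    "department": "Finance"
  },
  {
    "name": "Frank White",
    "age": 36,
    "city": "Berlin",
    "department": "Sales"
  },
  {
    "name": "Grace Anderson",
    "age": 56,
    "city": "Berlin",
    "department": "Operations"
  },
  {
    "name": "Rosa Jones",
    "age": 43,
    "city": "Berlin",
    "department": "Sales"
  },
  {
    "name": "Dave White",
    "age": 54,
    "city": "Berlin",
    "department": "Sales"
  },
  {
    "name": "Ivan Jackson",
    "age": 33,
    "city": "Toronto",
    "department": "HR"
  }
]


Search criteria: {'department': 'Sales', 'city': 'Berlin'}

Checking 7 records:
  Alice Taylor: {department: Legal, city: Paris}
  Mia Anderson: {department: Finance, city: London}
  Frank White: {department: Sales, city: Berlin} <-- MATCH
  Grace Anderson: {department: Operations, city: Berlin}
  Rosa Jones: {department: Sales, city: Berlin} <-- MATCH
  Dave White: {department: Sales, city: Berlin} <-- MATCH
  Ivan Jackson: {department: HR, city: Toronto}

Matches: ["Frank White", "Rosa Jones", "Dave White"]

["Frank White", "Rosa Jones", "Dave White"]


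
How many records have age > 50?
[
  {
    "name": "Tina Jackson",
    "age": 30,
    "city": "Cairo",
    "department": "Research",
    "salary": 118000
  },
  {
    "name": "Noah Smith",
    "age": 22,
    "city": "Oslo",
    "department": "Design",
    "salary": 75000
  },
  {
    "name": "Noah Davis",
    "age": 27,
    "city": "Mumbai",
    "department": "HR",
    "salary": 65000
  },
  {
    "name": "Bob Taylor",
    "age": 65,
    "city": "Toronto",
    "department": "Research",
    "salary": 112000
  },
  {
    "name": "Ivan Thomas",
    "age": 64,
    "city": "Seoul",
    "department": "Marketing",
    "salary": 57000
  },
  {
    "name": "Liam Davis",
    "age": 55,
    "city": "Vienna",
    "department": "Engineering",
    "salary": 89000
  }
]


Data: 6 records
Condition: age > 50

Checking each record:
  Tina Jackson: 30
  Noah Smith: 22
  Noah Davis: 27
  Bob Taylor: 65 MATCH
  Ivan Thomas: 64 MATCH
  Liam Davis: 55 MATCH

Count: 3

3


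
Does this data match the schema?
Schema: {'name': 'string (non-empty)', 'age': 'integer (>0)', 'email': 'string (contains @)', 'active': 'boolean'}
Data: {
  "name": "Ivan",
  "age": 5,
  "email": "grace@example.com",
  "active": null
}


Validating each field against schema:
  name: OK (non-empty string)
  age: OK (positive integer)
  email: OK (string with @)
  active: FAIL (null is not a boolean)

Result: INVALID (1 error: active)

INVALID (1 error: active)


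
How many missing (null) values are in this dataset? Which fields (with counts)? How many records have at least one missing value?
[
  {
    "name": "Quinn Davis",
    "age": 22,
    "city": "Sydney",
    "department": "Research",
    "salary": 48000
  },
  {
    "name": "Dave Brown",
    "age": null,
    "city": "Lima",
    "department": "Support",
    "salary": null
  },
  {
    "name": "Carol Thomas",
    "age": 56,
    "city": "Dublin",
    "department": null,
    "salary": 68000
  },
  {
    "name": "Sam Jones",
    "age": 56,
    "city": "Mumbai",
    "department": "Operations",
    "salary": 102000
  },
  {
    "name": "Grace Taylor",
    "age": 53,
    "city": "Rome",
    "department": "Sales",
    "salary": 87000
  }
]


Checking for missing (null) values in 5 records:

  Quinn Davis: complete
  Dave Brown: age, salary
  Carol Thomas: department
  Sam Jones: complete
  Grace Taylor: complete

Per field:
  name: 0 missing
  age: 1 missing
  city: 0 missing
  department: 1 missing
  salary: 1 missing

Total missing values: 3
Records with any missing: 2

3 missing values (age: 1, department: 1, salary: 1); 2 incomplete records


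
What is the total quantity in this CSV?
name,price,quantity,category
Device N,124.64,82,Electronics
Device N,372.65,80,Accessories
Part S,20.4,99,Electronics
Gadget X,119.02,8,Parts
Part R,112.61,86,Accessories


Computing total quantity:
Values: [82, 80, 99, 8, 86]
Sum = 355

355


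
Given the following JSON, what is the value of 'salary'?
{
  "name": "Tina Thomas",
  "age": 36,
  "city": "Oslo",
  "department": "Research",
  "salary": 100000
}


Looking up field 'salary'
Value: 100000

100000


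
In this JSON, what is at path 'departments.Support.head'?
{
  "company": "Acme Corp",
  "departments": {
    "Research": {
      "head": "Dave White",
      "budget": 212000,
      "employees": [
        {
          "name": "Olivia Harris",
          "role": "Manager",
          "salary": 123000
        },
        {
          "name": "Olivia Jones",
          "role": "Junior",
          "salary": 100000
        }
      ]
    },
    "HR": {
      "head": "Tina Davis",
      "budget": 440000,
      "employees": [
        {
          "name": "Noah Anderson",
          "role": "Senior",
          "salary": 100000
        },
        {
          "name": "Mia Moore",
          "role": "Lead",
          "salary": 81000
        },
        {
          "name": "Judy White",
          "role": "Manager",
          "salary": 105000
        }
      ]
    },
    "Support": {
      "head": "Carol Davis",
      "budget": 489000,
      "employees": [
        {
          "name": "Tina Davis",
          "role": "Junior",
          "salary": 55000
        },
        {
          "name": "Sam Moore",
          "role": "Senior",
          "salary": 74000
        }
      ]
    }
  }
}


Path: departments.Support.head

Navigate:
  -> departments
  -> Support
  -> head = 'Carol Davis'

Carol Davis


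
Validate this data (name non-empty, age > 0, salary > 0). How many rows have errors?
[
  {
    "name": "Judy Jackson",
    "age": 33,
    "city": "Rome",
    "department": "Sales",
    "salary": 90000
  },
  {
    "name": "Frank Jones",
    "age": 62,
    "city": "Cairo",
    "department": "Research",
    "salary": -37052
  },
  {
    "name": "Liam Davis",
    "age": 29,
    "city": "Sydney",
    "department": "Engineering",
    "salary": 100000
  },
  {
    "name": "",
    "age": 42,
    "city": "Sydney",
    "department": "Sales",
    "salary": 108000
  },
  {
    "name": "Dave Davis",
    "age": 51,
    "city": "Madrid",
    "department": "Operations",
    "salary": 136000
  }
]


Validating 5 records:
Rules: name non-empty, age > 0, salary > 0

  Row 1 (Judy Jackson): OK
  Row 2 (Frank Jones): negative salary: -37052
  Row 3 (Liam Davis): OK
  Row 4 (???): empty name
  Row 5 (Dave Davis): OK

Total errors: 2

2 errors


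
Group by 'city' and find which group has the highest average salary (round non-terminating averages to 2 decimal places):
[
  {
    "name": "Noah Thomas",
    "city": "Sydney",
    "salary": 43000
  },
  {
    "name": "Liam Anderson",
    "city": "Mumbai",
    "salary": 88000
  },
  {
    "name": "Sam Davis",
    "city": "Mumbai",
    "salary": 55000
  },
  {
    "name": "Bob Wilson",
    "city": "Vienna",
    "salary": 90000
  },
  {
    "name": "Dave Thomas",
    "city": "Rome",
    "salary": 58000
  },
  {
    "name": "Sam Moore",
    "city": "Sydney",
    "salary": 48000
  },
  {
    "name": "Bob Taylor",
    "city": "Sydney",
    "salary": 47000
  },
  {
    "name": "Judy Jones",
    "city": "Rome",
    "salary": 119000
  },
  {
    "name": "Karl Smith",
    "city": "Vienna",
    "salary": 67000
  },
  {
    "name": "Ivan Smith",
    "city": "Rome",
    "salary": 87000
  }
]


Group by: city

Groups:
  Mumbai: 2 people, avg salary = 143000/2 = $71500
  Rome: 3 people, avg salary = 264000/3 = $88000
  Sydney: 3 people, avg salary = 138000/3 = $46000
  Vienna: 2 people, avg salary = 157000/2 = $78500

Highest average salary: Rome ($88000)

Rome ($88000)


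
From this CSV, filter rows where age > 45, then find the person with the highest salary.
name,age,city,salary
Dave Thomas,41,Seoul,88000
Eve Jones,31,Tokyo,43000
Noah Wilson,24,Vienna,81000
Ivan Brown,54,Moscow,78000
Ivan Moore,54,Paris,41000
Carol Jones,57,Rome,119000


Filter: age > 45
Sort by: salary (descending)

Filtered records (3):
  Carol Jones, age 57, salary $119000
  Ivan Brown, age 54, salary $78000
  Ivan Moore, age 54, salary $41000

Highest salary: Carol Jones ($119000)

Carol Jones


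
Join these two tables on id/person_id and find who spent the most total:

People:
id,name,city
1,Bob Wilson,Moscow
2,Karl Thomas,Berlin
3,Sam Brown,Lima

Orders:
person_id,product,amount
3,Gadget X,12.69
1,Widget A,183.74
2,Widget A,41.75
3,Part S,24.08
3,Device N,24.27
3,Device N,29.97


Join on: people.id = orders.person_id

Joined rows:
  Sam Brown (Lima) bought Gadget X for $12.69
  Bob Wilson (Moscow) bought Widget A for $183.74
  Karl Thomas (Berlin) bought Widget A for $41.75
  Sam Brown (Lima) bought Part S for $24.08
  Sam Brown (Lima) bought Device N for $24.27
  Sam Brown (Lima) bought Device N for $29.97

Total per person:
  Bob Wilson: $183.74
  Sam Brown: $91.01
  Karl Thomas: $41.75

Top spender: Bob Wilson ($183.74)

Bob Wilson ($183.74)


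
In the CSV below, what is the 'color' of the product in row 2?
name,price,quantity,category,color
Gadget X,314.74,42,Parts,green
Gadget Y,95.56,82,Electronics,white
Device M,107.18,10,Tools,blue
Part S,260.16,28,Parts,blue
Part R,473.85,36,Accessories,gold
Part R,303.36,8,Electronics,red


Query: Row 2 ('Gadget Y'), column 'color'
Value: white

white


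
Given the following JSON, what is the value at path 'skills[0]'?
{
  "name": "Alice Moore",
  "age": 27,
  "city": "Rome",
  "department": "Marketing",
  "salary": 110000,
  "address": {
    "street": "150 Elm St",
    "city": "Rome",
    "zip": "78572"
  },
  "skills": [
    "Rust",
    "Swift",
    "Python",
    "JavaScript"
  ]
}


Query: skills[0]
Path: skills -> first element
Value: Rust

Rust


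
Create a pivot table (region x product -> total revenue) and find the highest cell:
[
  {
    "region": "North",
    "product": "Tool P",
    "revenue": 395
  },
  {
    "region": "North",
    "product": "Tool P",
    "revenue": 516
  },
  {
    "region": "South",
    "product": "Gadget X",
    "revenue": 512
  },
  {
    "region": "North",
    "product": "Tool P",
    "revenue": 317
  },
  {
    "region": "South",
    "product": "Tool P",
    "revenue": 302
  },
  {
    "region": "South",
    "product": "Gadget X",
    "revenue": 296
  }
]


Pivot: region (rows) x product (columns) -> total revenue

     Gadget X      Tool P      
North            0          1228  
South          808           302  

Highest: North / Tool P = $1228

North / Tool P = $1228


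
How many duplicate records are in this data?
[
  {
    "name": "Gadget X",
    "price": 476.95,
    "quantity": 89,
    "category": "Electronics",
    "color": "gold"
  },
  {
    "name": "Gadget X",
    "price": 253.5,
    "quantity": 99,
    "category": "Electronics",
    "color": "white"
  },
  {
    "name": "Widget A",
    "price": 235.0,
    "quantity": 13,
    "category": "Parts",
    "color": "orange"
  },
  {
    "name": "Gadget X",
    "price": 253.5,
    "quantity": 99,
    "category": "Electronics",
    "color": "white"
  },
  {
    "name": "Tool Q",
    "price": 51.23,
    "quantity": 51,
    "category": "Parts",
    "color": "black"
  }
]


Checking 5 records for duplicates:

  Row 1: Gadget X ($476.95, qty 89)
  Row 2: Gadget X ($253.5, qty 99)
  Row 3: Widget A ($235.0, qty 13)
  Row 4: Gadget X ($253.5, qty 99) <-- DUPLICATE
  Row 5: Tool Q ($51.23, qty 51)

Duplicates found: 1
Unique records: 4

1 duplicates, 4 unique


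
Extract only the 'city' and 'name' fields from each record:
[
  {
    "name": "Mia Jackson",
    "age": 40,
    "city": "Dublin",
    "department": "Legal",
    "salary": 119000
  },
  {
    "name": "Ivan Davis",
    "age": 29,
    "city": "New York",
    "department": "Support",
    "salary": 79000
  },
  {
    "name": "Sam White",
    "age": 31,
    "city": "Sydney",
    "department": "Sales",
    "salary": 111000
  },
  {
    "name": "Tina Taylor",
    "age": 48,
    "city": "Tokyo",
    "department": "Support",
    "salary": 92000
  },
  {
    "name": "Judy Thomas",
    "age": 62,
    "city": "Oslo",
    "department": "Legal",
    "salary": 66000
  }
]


Original: 5 records with fields: name, age, city, department, salary
Keep: ['city', 'name']
Drop: ['age', 'department', 'salary']
Result: 5 records, 2 fields each

[
  {
    "city": "Dublin",
    "name": "Mia Jackson"
  },
  {
    "city": "New York",
    "name": "Ivan Davis"
  },
  {
    "city": "Sydney",
    "name": "Sam White"
  },
  {
    "city": "Tokyo",
    "name": "Tina Taylor"
  },
  {
    "city": "Oslo",
    "name": "Judy Thomas"
  }
]
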